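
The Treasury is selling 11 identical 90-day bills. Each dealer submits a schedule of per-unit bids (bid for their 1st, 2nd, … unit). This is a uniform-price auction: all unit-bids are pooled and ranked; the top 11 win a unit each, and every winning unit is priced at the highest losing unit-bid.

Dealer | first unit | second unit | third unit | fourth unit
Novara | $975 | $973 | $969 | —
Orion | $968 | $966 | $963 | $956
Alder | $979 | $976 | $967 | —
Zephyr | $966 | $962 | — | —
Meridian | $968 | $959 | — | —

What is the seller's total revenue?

Total revenue: $10,582

Merging the schedules and taking the best 11: 979 (Alder-1), 976 (Alder-2), 975 (Novara-1), 973 (Novara-2), 969 (Novara-3), 968 (Orion-1), 968 (Meridian-1), 967 (Alder-3), 966 (Orion-2), 966 (Zephyr-1), 963 (Orion-3)
Highest rejected unit-bid = $962.
Allocation: Alder 3, Meridian 1, Novara 3, Orion 3, Zephyr 1. Every unit priced at $962.
Revenue = 11 × 962 = $10,582.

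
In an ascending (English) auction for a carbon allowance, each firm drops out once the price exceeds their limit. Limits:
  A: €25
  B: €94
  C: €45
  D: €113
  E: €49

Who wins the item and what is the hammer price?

Sorting limits: 113 (D) > 94 (B) > 49 (E) > 45 (C) > 25 (A)
Bidding ends when B exits at €94; D takes it.

D wins at €94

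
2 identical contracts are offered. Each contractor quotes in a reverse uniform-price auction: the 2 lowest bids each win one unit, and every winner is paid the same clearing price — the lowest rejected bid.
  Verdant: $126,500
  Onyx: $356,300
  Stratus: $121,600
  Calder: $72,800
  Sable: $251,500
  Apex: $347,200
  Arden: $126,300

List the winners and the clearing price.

Bids ranked low→high: 72,800 (Calder), 121,600 (Stratus), 126,300 (Arden), 126,500 (Verdant), …
The 2 lowest are Calder, Stratus.
Clearing price = lowest rejected bid = $126,300.

Calder, Stratus; each is paid $126,300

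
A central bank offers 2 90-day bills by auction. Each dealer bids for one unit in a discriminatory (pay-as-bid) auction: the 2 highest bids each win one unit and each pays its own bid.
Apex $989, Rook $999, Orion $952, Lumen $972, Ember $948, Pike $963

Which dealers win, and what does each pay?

Rook $999, Apex $989

Bids ranked high→low: 999 (Rook), 989 (Apex), 972 (Lumen), 963 (Pike), …
The 2 highest are Rook, Apex.
Each winner pays its own bid: Rook $999, Apex $989.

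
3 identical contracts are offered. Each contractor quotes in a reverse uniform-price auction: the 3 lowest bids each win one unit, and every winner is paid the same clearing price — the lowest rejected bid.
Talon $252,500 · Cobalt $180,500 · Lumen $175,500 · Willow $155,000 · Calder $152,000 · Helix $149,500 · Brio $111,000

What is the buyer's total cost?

Total cost: $465,000

Sorting: 111,000 (Brio), 149,500 (Helix), 152,000 (Calder), 155,000 (Willow), 175,500 (Lumen), …
The 3 lowest are Brio, Helix, Calder.
First losing bid is Willow's $155,000, which sets the uniform price.
Total cost = 3 × $155,000 = $465,000.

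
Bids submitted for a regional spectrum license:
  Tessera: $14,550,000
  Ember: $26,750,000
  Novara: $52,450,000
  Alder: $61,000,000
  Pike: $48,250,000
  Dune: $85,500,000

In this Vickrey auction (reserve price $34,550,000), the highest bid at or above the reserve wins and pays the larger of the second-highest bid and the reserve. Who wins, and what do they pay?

Dune pays $61,000,000

Vickrey auction (reserve price $34,550,000): the highest bid at or above the reserve wins and pays the larger of the second-highest bid and the reserve.
Bids in order: 85,500,000 (Dune) > 61,000,000 (Alder) > 52,450,000 (Novara) > 48,250,000 (Pike) > 26,750,000 (Ember) > 14,550,000 (Tessera)
Highest eligible bid: Dune at $85,500,000.
Second-highest bid $61,000,000 exceeds the reserve $34,550,000 → payment $61,000,000.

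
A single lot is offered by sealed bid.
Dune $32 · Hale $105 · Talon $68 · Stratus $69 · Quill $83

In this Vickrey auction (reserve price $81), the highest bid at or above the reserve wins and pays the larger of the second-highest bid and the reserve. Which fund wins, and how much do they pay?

Hale pays $83

Sorting bids: 105 (Hale) > 83 (Quill) > 69 (Stratus) > 68 (Talon) > 32 (Dune)
Hale has the top bid at or above the reserve ($105).
max(second-highest $83, reserve $81) = $83; the reserve does not bind.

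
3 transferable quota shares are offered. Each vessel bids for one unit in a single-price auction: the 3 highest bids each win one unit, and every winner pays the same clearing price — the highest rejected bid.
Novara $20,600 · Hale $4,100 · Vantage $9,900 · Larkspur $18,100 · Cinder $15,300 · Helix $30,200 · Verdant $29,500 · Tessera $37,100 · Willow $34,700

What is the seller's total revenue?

Bids ranked high→low: 37,100 (Tessera), 34,700 (Willow), 30,200 (Helix), 29,500 (Verdant), 20,600 (Novara), …
Top 3: Tessera, Willow, Helix.
Clearing price = highest rejected bid = $29,500.
Total revenue = 3 × $29,500 = $88,500.

Total revenue: $88,500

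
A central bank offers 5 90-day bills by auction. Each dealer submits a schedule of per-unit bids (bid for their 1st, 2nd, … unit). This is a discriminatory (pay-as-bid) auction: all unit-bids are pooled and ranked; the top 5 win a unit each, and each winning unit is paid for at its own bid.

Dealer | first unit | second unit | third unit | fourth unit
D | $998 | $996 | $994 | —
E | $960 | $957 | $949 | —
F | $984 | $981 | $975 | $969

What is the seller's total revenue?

Total revenue: $4,953

Pooled unit-bids ranked (top 5): 998 (D-1), 996 (D-2), 994 (D-3), 984 (F-1), 981 (F-2)
Next rejected bid: $975 (not a price — pay-as-bid).
Each winning unit pays its own bid.
Revenue = 998 + 996 + 994 + 984 + 981 = $4,953.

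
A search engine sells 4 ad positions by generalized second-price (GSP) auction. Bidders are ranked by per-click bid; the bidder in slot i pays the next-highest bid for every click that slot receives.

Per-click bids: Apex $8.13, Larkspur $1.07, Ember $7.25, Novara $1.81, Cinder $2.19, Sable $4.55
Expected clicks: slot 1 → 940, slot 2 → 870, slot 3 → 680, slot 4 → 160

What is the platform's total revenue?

Total revenue: $12552.30

Ranked by bid: $8.13 (Apex) > $7.25 (Ember) > $4.55 (Sable) > $2.19 (Cinder) > $1.81 (Novara) > …
Slot 1: Apex pays $7.25 × 940 = $6815.00
Slot 2: Ember pays $4.55 × 870 = $3958.50
Slot 3: Sable pays $2.19 × 680 = $1489.20
Slot 4: Cinder pays $1.81 × 160 = $289.60
Total = $12552.30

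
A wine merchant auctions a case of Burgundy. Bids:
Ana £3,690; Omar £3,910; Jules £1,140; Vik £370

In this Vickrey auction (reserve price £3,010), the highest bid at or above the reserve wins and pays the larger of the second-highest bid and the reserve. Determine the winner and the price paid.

Omar pays £3,690

Bids ranked: 3,910 (Omar) > 3,690 (Ana) > 1,140 (Jules) > 370 (Vik)
Highest eligible bid: Omar at £3,910.
Second-highest bid £3,690 exceeds the reserve £3,010 → payment £3,690.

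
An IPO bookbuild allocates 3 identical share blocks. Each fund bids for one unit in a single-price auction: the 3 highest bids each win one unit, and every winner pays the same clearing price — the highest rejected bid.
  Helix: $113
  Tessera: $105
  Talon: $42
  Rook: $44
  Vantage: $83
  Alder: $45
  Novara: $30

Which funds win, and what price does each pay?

Ordering the bids: 113 (Helix), 105 (Tessera), 83 (Vantage), 45 (Alder), 44 (Rook), …
Winners (3 units): Helix, Tessera, Vantage.
Clearing price = highest rejected bid = $45.

Helix, Tessera, Vantage; each pays $45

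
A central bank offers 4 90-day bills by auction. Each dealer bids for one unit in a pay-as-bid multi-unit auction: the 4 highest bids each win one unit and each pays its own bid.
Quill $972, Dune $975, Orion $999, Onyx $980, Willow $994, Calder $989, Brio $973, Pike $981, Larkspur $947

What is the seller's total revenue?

Bids ranked high→low: 999 (Orion), 994 (Willow), 989 (Calder), 981 (Pike), 980 (Onyx), 975 (Dune), …
The 4 highest are Orion, Willow, Calder, Pike.
Total revenue = 999 + 994 + 989 + 981 = $3,963.

Total revenue: $3,963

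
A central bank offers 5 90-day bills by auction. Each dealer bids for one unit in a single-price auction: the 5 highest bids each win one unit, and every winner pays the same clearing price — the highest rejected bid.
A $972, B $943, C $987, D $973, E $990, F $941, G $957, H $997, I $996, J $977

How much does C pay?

C pays $973

Sorting: 997 (H), 996 (I), 990 (E), 987 (C), 977 (J), 973 (D), 972 (A), …
Top 5: H, I, E, C, J.
First losing bid is D's $973, which sets the uniform price.
C wins → pays $973.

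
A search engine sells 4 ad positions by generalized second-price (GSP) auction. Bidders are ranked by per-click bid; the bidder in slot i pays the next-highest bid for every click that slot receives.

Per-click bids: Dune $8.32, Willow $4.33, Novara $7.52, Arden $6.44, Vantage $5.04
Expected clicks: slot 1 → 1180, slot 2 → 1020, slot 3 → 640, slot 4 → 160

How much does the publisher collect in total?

Ranked by bid: $8.32 (Dune) > $7.52 (Novara) > $6.44 (Arden) > $5.04 (Vantage) > $4.33 (Willow)
Slot 1: Dune pays $7.52 × 1180 = $8873.60
Slot 2: Novara pays $6.44 × 1020 = $6568.80
Slot 3: Arden pays $5.04 × 640 = $3225.60
Slot 4: Vantage pays $4.33 × 160 = $692.80
Total = $19360.80

Total revenue: $19360.80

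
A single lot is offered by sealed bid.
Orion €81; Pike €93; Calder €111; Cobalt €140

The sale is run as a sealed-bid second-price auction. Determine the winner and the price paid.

Bids ranked: 140 (Cobalt) > 111 (Calder) > 93 (Pike) > 81 (Orion)
Cobalt is highest; pays the second-highest bid, €111.

Cobalt pays €111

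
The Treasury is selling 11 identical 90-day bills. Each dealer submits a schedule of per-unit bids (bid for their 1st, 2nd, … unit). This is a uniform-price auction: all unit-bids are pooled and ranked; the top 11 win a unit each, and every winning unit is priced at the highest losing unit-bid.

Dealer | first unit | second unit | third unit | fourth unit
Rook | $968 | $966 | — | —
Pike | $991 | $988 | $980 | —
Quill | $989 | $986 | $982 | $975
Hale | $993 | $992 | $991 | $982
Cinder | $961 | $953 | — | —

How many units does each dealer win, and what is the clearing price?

Hale 4, Pike 3, Quill 4; clearing price $968

Merging the schedules and taking the best 11: 993 (Hale-1), 992 (Hale-2), 991 (Pike-1), 991 (Hale-3), 989 (Quill-1), 988 (Pike-2), 986 (Quill-2), 982 (Quill-3), 982 (Hale-4), 980 (Pike-3), 975 (Quill-4)
Highest rejected unit-bid = $968.
Allocation: Hale 4, Pike 3, Quill 4.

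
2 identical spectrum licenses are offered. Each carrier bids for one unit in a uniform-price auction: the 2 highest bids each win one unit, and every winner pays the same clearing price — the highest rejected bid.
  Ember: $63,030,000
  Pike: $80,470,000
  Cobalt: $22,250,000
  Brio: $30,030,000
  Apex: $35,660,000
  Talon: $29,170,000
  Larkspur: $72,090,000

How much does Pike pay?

Pike pays $63,030,000

Ordering the bids: 80,470,000 (Pike), 72,090,000 (Larkspur), 63,030,000 (Ember), 35,660,000 (Apex), …
Winners (2 units): Pike, Larkspur.
First losing bid is Ember's $63,030,000, which sets the uniform price.
Pike wins → pays $63,030,000.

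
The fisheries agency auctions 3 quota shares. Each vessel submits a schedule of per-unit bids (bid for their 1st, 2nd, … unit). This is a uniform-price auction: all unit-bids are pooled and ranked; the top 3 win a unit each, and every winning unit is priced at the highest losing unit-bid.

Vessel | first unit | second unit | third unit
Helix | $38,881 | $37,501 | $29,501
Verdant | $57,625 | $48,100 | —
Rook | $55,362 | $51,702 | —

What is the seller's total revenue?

Total revenue: $144,300

All unit-bids, highest first — top 3: 57,625 (Verdant-1), 55,362 (Rook-1), 51,702 (Rook-2)
Highest rejected unit-bid = $48,100.
Allocation: Rook 2, Verdant 1. Every unit priced at $48,100.
Revenue = 3 × 48,100 = $144,300.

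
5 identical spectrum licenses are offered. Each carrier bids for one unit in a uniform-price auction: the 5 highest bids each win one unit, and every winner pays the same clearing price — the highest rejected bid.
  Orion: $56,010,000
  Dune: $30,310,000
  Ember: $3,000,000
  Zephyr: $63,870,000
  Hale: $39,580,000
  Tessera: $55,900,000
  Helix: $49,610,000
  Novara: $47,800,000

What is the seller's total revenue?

Total revenue: $197,900,000

Sorting: 63,870,000 (Zephyr), 56,010,000 (Orion), 55,900,000 (Tessera), 49,610,000 (Helix), 47,800,000 (Novara), 39,580,000 (Hale), 30,310,000 (Dune), …
Winners (5 units): Zephyr, Orion, Tessera, Helix, Novara.
Clearing price = highest rejected bid = $39,580,000.
Total revenue = 5 × $39,580,000 = $197,900,000.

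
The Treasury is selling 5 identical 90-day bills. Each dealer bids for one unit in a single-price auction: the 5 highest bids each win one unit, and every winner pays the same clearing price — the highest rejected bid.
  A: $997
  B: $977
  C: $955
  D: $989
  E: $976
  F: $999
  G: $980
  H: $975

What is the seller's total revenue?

Ordering the bids: 999 (F), 997 (A), 989 (D), 980 (G), 977 (B), 976 (E), 975 (H), …
The 5 highest are F, A, D, G, B.
First losing bid is E's $976, which sets the uniform price.
Total revenue = 5 × $976 = $4,880.

Total revenue: $4,880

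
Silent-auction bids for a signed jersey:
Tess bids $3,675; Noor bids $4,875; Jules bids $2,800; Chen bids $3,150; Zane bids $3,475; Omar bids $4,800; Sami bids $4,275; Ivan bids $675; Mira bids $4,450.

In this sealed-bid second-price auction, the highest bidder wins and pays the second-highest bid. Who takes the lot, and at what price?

Sealed-bid second-price auction: the highest bidder wins and pays the second-highest bid.
Sorting bids: 4,875 (Noor) > 4,800 (Omar) > 4,450 (Mira) > 4,275 (Sami) > 3,675 (Tess) > 3,475 (Zane) > …
Noor wins with the highest bid; price is set by the runner-up at $4,800.

Noor pays $4,800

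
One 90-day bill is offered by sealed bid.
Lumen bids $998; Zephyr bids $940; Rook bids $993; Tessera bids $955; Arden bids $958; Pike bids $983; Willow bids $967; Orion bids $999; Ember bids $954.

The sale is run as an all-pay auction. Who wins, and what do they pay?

Orion pays $999

All-pay auction: the highest bidder wins the item, but every bidder pays their own bid.
Bids in order: 999 (Orion) > 998 (Lumen) > 993 (Rook) > 983 (Pike) > 967 (Willow) > 958 (Arden) > …
Orion is highest and takes the item; every bidder forfeits their bid.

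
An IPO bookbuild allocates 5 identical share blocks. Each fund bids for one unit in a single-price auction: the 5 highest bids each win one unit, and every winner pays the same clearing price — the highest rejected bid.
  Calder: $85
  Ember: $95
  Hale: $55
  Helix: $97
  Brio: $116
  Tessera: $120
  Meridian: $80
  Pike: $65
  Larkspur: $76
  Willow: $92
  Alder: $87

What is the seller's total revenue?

Bids ranked high→low: 120 (Tessera), 116 (Brio), 97 (Helix), 95 (Ember), 92 (Willow), 87 (Alder), 85 (Calder), …
Top 5: Tessera, Brio, Helix, Ember, Willow.
Clearing price = highest rejected bid = $87.
Total revenue = 5 × $87 = $435.

Total revenue: $435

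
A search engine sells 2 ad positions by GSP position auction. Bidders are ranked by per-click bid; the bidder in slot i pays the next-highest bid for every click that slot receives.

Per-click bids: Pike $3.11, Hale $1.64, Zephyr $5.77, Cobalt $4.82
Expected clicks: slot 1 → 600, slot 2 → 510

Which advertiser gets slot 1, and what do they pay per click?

Per-click bids in order: $5.77 (Zephyr) > $4.82 (Cobalt) > $3.11 (Pike) > …
Slot 1 goes to the first-ranked bidder, Zephyr, who pays the next bid down: $4.82/click.

Zephyr; $4.82 per click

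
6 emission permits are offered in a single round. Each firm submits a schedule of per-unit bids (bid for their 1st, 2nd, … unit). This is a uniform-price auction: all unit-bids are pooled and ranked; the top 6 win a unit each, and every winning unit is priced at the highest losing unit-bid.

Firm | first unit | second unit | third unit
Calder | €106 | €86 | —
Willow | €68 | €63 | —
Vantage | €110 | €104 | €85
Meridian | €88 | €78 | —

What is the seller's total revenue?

Total revenue: €468

Pooled unit-bids ranked (top 6): 110 (Vantage-1), 106 (Calder-1), 104 (Vantage-2), 88 (Meridian-1), 86 (Calder-2), 85 (Vantage-3)
Highest rejected unit-bid = €78.
Allocation: Calder 2, Meridian 1, Vantage 3. Every unit priced at €78.
Revenue = 6 × 78 = €468.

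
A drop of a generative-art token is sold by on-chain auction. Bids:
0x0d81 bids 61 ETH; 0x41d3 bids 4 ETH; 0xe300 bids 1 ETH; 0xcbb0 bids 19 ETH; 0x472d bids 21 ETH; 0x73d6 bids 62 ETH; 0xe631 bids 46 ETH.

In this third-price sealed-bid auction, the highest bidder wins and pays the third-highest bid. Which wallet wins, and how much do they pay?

0x73d6 pays 46 ETH

Sorting bids: 62 (0x73d6) > 61 (0x0d81) > 46 (0xe631) > 21 (0x472d) > 19 (0xcbb0) > 4 (0x41d3) > …
0x73d6 wins; payment is bid #3 in the ranking = 46 ETH.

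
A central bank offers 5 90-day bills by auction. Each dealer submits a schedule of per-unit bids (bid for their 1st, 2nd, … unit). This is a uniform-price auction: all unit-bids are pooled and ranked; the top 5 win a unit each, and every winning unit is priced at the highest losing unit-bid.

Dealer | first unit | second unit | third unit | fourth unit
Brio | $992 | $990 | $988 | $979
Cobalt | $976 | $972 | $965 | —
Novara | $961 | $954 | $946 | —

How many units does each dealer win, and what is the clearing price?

Brio 4, Cobalt 1; clearing price $972

All unit-bids, highest first — top 5: 992 (Brio-1), 990 (Brio-2), 988 (Brio-3), 979 (Brio-4), 976 (Cobalt-1)
Highest rejected unit-bid = $972.
Allocation: Brio 4, Cobalt 1.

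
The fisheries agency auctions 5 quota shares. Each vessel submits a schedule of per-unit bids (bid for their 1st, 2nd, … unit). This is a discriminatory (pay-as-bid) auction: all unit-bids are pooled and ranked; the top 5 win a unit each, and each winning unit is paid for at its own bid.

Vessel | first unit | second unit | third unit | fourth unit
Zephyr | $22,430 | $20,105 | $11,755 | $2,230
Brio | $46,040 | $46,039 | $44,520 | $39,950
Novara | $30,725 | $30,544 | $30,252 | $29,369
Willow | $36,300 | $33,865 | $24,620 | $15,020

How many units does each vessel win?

All unit-bids, highest first — top 5: 46,040 (Brio-1), 46,039 (Brio-2), 44,520 (Brio-3), 39,950 (Brio-4), 36,300 (Willow-1)
Next rejected bid: $33,865 (not a price — pay-as-bid).
Allocation: Brio 4, Willow 1.

Brio 4, Willow 1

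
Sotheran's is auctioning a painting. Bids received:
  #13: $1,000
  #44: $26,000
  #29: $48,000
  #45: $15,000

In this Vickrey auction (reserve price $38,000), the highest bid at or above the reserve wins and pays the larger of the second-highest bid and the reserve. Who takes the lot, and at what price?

Bids ranked: 48,000 (#29) > 26,000 (#44) > 15,000 (#45) > 1,000 (#13)
#29 has the top bid at or above the reserve ($48,000).
max(second-highest $26,000, reserve $38,000) = $38,000.

#29 pays $38,000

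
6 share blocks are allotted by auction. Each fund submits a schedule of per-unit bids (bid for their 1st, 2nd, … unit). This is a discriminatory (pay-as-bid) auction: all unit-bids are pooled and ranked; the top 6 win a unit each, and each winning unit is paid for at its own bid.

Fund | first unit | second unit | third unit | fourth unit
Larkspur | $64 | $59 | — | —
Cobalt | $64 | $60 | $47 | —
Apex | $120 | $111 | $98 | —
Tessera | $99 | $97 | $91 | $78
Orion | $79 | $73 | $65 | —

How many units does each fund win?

Apex 3, Tessera 3

Merging the schedules and taking the best 6: 120 (Apex-1), 111 (Apex-2), 99 (Tessera-1), 98 (Apex-3), 97 (Tessera-2), 91 (Tessera-3)
Next rejected bid: $79 (not a price — pay-as-bid).
Allocation: Apex 3, Tessera 3.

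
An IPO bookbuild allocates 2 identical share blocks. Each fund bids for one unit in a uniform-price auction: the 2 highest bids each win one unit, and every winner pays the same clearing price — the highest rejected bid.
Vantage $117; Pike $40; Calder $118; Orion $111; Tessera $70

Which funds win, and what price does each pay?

Calder, Vantage; each pays $111

Sorting: 118 (Calder), 117 (Vantage), 111 (Orion), 70 (Tessera), …
The 2 highest are Calder, Vantage.
Highest unsuccessful bid: $111 → clearing price.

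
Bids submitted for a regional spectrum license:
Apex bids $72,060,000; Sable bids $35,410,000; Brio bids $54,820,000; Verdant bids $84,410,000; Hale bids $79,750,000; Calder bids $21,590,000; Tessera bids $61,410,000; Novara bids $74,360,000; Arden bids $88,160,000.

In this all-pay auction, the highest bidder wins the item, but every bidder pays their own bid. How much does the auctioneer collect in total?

Rule: the highest bidder wins the item, but every bidder pays their own bid.
Sorting bids: 88,160,000 (Arden) > 84,410,000 (Verdant) > 79,750,000 (Hale) > 74,360,000 (Novara) > 72,060,000 (Apex) > 61,410,000 (Tessera) > …
Every bidder forfeits their bid regardless of winning.
Revenue = 72,060,000 + 35,410,000 + 54,820,000 + 84,410,000 + 79,750,000 + 21,590,000 + 61,410,000 + 74,360,000 + 88,160,000 = $571,970,000.

Total revenue: $571,970,000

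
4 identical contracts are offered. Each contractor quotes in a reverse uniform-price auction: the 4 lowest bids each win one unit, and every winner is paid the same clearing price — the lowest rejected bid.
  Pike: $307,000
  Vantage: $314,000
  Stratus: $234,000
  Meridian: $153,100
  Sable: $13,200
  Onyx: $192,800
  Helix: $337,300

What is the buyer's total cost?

Sorting: 13,200 (Sable), 153,100 (Meridian), 192,800 (Onyx), 234,000 (Stratus), 307,000 (Pike), 314,000 (Vantage), …
Winners (4 units): Sable, Meridian, Onyx, Stratus.
Lowest unsuccessful bid: $307,000 → clearing price.
Total cost = 4 × $307,000 = $1,228,000.

Total cost: $1,228,000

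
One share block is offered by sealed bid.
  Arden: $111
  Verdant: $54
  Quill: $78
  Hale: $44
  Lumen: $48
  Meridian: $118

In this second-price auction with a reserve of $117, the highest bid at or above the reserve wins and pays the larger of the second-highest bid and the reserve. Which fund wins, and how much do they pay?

Bids ranked: 118 (Meridian) > 111 (Arden) > 78 (Quill) > 54 (Verdant) > 48 (Lumen) > 44 (Hale)
Highest eligible bid: Meridian at $118.
max(second-highest $111, reserve $117) = $117.

Meridian pays $117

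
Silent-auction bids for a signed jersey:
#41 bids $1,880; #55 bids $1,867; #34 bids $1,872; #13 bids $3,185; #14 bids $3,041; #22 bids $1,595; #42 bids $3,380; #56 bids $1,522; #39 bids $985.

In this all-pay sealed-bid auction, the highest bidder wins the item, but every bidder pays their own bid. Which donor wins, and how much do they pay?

#42 pays $3,380

All-pay sealed-bid auction: the highest bidder wins the item, but every bidder pays their own bid.
Sorting bids: 3,380 (#42) > 3,185 (#13) > 3,041 (#14) > 1,880 (#41) > 1,872 (#34) > 1,867 (#55) > …
#42 wins with the top bid; all bids are sunk regardless.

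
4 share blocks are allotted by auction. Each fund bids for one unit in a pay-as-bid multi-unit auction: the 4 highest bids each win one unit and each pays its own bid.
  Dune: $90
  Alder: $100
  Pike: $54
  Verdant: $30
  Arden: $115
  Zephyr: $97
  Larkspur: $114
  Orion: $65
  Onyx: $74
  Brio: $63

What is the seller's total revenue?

Sorting: 115 (Arden), 114 (Larkspur), 100 (Alder), 97 (Zephyr), 90 (Dune), 74 (Onyx), …
Top 4: Arden, Larkspur, Alder, Zephyr.
Total revenue = 115 + 114 + 100 + 97 = $426.

Total revenue: $426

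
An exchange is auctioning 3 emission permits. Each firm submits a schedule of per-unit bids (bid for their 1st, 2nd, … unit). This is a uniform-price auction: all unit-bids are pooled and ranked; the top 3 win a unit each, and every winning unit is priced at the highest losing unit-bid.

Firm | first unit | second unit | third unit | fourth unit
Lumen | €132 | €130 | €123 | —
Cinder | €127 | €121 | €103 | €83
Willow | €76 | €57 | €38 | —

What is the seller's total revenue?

Merging the schedules and taking the best 3: 132 (Lumen-1), 130 (Lumen-2), 127 (Cinder-1)
First bid not allocated: €123.
Allocation: Cinder 1, Lumen 2. Every unit priced at €123.
Revenue = 3 × 123 = €369.

Total revenue: €369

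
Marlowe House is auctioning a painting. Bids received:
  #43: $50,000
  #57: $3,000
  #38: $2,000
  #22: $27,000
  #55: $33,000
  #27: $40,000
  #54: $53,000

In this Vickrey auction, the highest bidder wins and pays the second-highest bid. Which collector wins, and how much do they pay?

Bids in order: 53,000 (#54) > 50,000 (#43) > 40,000 (#27) > 33,000 (#55) > 27,000 (#22) > 3,000 (#57) > …
Second-price: #54 pays #43's bid of $50,000.

#54 pays $50,000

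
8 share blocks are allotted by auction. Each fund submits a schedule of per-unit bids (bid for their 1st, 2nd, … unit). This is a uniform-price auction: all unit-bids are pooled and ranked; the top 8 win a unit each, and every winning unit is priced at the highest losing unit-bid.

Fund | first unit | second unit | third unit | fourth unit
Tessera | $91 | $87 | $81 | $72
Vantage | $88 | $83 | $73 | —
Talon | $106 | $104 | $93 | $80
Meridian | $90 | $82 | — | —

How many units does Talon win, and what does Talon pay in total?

All unit-bids, highest first — top 8: 106 (Talon-1), 104 (Talon-2), 93 (Talon-3), 91 (Tessera-1), 90 (Meridian-1), 88 (Vantage-1), 87 (Tessera-2), 83 (Vantage-2)
First bid not allocated: $82.
Talon wins 3 unit(s) at $82 each.

Talon: 3 units, pays $246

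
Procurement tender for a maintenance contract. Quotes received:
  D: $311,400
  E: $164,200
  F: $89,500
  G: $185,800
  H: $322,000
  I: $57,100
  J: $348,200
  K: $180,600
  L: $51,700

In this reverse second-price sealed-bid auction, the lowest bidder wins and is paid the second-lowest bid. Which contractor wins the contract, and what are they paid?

L is paid $57,100

Sorting bids: 51,700 (L) < 57,100 (I) < 89,500 (F) < 164,200 (E) < 180,600 (K) < 185,800 (G) < …
L wins with the lowest bid; price is set by the runner-up at $57,100.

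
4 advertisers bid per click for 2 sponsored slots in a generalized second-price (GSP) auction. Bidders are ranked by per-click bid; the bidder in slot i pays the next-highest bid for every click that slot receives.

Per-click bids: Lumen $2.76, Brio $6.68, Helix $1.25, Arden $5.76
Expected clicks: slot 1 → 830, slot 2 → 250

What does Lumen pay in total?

Ranked by bid: $6.68 (Brio) > $5.76 (Arden) > $2.76 (Lumen) > …
Lumen ranks below slot 2 → no slot, pays nothing.

Lumen pays $0.00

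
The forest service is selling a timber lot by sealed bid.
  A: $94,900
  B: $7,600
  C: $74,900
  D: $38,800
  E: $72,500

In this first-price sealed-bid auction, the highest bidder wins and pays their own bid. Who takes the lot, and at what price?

Rule: the highest bidder wins and pays their own bid.
Bids ranked: 94,900 (A) > 74,900 (C) > 72,500 (E) > 38,800 (D) > 7,600 (B)
A has the highest bid and pays exactly that: $94,900.

A pays $94,900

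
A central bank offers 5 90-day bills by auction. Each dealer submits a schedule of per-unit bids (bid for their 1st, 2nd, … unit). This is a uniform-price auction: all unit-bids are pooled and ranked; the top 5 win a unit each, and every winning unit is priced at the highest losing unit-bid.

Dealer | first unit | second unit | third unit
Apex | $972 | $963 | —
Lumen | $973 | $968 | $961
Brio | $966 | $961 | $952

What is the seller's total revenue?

Merging the schedules and taking the best 5: 973 (Lumen-1), 972 (Apex-1), 968 (Lumen-2), 966 (Brio-1), 963 (Apex-2)
First bid not allocated: $961.
Allocation: Apex 2, Brio 1, Lumen 2. Every unit priced at $961.
Revenue = 5 × 961 = $4,805.

Total revenue: $4,805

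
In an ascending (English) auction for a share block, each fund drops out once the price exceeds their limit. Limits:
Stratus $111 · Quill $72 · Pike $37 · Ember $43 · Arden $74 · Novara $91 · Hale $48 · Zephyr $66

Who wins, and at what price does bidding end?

Stratus wins at $91

Limits ranked: 111 (Stratus) > 91 (Novara) > 74 (Arden) > 72 (Quill) > 66 (Zephyr) > 48 (Hale) > …
Novara is the last rival to drop out, at $91; Stratus remains and wins at that price.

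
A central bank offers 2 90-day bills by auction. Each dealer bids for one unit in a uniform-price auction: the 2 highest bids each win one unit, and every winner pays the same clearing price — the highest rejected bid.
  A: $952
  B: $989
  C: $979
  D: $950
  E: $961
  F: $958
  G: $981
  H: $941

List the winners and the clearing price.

Ordering the bids: 989 (B), 981 (G), 979 (C), 961 (E), …
Top 2: B, G.
Clearing price = highest rejected bid = $979.

B, G; each pays $979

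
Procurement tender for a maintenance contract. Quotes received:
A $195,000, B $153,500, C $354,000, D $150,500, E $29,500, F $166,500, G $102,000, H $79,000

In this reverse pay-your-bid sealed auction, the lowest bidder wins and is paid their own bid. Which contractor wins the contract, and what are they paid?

E is paid $29,500

Sorting bids: 29,500 (E) < 79,000 (H) < 102,000 (G) < 150,500 (D) < 153,500 (B) < 166,500 (F) < …
First-price: E is paid what they bid, $29,500.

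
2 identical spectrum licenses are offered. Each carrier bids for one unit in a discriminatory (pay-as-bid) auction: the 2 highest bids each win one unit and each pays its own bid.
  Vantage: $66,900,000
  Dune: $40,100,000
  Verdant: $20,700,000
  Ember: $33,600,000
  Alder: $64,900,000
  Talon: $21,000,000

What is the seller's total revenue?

Bids ranked high→low: 66,900,000 (Vantage), 64,900,000 (Alder), 40,100,000 (Dune), 33,600,000 (Ember), …
Winners (2 units): Vantage, Alder.
Total revenue = 66,900,000 + 64,900,000 = $131,800,000.

Total revenue: $131,800,000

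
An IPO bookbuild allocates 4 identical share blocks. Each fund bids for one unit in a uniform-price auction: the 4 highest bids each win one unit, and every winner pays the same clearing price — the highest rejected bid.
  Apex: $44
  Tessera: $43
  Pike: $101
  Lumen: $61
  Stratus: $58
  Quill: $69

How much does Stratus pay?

Stratus pays $44

Ordering the bids: 101 (Pike), 69 (Quill), 61 (Lumen), 58 (Stratus), 44 (Apex), 43 (Tessera)
The 4 highest are Pike, Quill, Lumen, Stratus.
First losing bid is Apex's $44, which sets the uniform price.
Stratus wins → pays $44.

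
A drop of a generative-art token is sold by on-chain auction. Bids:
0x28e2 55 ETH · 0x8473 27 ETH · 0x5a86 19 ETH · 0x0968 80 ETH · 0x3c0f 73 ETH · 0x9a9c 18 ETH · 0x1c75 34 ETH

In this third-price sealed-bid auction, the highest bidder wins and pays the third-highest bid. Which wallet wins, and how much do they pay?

0x0968 pays 55 ETH

Third-price sealed-bid auction: the highest bidder wins and pays the third-highest bid.
Bids in order: 80 (0x0968) > 73 (0x3c0f) > 55 (0x28e2) > 34 (0x1c75) > 27 (0x8473) > 19 (0x5a86) > …
0x0968 is highest; pays the third-highest bid, 55 ETH.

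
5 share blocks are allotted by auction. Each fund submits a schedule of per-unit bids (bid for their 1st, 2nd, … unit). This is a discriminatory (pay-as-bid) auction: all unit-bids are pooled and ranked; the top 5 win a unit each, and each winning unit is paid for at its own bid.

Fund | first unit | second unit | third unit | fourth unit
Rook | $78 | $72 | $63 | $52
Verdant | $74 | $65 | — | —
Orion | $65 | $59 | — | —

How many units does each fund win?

All unit-bids, highest first — top 5: 78 (Rook-1), 74 (Verdant-1), 72 (Rook-2), 65 (Verdant-2), 65 (Orion-1)
Next rejected bid: $63 (not a price — pay-as-bid).
Allocation: Orion 1, Rook 2, Verdant 2.

Orion 1, Rook 2, Verdant 2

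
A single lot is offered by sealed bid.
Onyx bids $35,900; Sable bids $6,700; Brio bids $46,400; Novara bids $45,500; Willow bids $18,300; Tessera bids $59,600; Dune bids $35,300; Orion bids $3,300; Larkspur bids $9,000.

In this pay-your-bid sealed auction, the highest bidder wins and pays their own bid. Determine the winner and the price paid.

Tessera pays $59,600

Bids in order: 59,600 (Tessera) > 46,400 (Brio) > 45,500 (Novara) > 35,900 (Onyx) > 35,300 (Dune) > 18,300 (Willow) > …
First-price: Tessera pays what they bid, $59,600.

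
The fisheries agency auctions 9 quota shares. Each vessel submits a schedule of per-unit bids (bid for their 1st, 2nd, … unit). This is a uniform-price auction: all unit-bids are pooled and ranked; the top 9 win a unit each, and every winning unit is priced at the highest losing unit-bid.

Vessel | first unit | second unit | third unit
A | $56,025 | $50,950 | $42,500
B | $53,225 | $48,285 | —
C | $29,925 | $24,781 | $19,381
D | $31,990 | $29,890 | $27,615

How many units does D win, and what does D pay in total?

D: 3 units, pays $74,343

Merging the schedules and taking the best 9: 56,025 (A-1), 53,225 (B-1), 50,950 (A-2), 48,285 (B-2), 42,500 (A-3), 31,990 (D-1), 29,925 (C-1), 29,890 (D-2), 27,615 (D-3)
Highest rejected unit-bid = $24,781.
D wins 3 unit(s) at $24,781 each.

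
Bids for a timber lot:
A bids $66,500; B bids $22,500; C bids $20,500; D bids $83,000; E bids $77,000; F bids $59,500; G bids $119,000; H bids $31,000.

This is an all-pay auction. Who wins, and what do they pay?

G pays $119,000

All-pay auction: the highest bidder wins the item, but every bidder pays their own bid.
Bids ranked: 119,000 (G) > 83,000 (D) > 77,000 (E) > 66,500 (A) > 59,500 (F) > 31,000 (H) > …
G is highest and takes the item; every bidder forfeits their bid.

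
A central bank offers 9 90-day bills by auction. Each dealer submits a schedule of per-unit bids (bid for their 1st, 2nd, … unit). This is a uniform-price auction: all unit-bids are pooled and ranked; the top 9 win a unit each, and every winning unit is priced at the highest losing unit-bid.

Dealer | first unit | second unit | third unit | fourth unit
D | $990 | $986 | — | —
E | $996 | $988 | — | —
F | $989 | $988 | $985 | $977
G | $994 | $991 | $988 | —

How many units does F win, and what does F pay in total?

All unit-bids, highest first — top 9: 996 (E-1), 994 (G-1), 991 (G-2), 990 (D-1), 989 (F-1), 988 (E-2), 988 (F-2), 988 (G-3), 986 (D-2)
First bid not allocated: $985.
F wins 2 unit(s) at $985 each.

F: 2 units, pays $1,970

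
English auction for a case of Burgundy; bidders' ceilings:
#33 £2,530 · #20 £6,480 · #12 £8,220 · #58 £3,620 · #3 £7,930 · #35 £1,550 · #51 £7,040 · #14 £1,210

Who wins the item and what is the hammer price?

#12 wins at £7,930

Rule: the price rises until one bidder remains; the winner pays the price at which the last rival dropped out.
Limits in order: 8,220 (#12) > 7,930 (#3) > 7,040 (#51) > 6,480 (#20) > 3,620 (#58) > 2,530 (#33) > …
Bidding ends when #3 exits at £7,930; #12 takes it.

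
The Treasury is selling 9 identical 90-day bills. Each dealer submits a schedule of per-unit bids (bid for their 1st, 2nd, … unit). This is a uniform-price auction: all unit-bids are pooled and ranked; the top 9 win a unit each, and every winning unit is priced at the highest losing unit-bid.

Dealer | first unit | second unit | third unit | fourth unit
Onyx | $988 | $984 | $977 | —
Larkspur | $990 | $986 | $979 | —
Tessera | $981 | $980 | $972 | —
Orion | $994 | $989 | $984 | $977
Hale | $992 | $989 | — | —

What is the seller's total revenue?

All unit-bids, highest first — top 9: 994 (Orion-1), 992 (Hale-1), 990 (Larkspur-1), 989 (Orion-2), 989 (Hale-2), 988 (Onyx-1), 986 (Larkspur-2), 984 (Onyx-2), 984 (Orion-3)
Highest rejected unit-bid = $981.
Allocation: Hale 2, Larkspur 2, Onyx 2, Orion 3. Every unit priced at $981.
Revenue = 9 × 981 = $8,829.

Total revenue: $8,829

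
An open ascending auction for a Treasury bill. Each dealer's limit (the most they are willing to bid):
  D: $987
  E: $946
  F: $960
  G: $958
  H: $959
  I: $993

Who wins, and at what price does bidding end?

I wins at $987

Limits ranked: 993 (I) > 987 (D) > 960 (F) > 959 (H) > 958 (G) > 946 (E)
Once the price passes $987, only I is left; the hammer falls at D's limit of $987.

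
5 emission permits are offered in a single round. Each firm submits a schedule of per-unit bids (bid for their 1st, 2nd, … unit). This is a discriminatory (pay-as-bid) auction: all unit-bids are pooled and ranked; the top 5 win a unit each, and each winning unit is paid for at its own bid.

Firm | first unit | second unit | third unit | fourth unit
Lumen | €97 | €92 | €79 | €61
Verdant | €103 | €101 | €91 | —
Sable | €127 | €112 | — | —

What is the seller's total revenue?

Total revenue: €540

Merging the schedules and taking the best 5: 127 (Sable-1), 112 (Sable-2), 103 (Verdant-1), 101 (Verdant-2), 97 (Lumen-1)
Next rejected bid: €92 (not a price — pay-as-bid).
Each winning unit pays its own bid.
Revenue = 127 + 112 + 103 + 101 + 97 = €540.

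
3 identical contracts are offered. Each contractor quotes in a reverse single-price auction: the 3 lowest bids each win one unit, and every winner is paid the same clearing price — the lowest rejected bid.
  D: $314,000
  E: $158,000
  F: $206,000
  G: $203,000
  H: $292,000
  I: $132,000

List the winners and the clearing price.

I, E, G; each is paid $206,000

Ordering the bids: 132,000 (I), 158,000 (E), 203,000 (G), 206,000 (F), 292,000 (H), …
The 3 lowest are I, E, G.
First losing bid is F's $206,000, which sets the uniform price.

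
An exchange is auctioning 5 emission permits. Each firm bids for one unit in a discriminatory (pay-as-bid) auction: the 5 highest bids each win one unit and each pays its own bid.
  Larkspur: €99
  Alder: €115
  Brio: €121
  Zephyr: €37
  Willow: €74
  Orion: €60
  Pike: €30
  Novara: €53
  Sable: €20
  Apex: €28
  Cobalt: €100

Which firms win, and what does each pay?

Ordering the bids: 121 (Brio), 115 (Alder), 100 (Cobalt), 99 (Larkspur), 74 (Willow), 60 (Orion), 53 (Novara), …
Winners (5 units): Brio, Alder, Cobalt, Larkspur, Willow.
Each winner pays its own bid: Brio €121, Alder €115, Cobalt €100, Larkspur €99, Willow €74.

Brio €121, Alder €115, Cobalt €100, Larkspur €99, Willow €74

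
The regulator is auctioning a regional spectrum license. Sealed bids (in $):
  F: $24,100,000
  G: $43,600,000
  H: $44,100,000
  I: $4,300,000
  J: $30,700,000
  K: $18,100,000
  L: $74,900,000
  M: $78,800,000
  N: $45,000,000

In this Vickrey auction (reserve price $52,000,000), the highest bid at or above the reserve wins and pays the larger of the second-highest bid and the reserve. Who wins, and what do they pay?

M pays $74,900,000

Vickrey auction (reserve price $52,000,000): the highest bid at or above the reserve wins and pays the larger of the second-highest bid and the reserve.
Bids ranked: 78,800,000 (M) > 74,900,000 (L) > 45,000,000 (N) > 44,100,000 (H) > 43,600,000 (G) > 30,700,000 (J) > …
M has the top bid at or above the reserve ($78,800,000).
max(second-highest $74,900,000, reserve $52,000,000) = $74,900,000; the reserve does not bind.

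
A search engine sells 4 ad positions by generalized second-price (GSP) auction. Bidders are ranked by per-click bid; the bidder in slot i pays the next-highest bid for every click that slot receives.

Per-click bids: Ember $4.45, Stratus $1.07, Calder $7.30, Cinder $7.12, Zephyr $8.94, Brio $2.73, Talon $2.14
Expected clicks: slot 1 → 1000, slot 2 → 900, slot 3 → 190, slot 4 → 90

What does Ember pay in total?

Ranked by bid: $8.94 (Zephyr) > $7.30 (Calder) > $7.12 (Cinder) > $4.45 (Ember) > $2.73 (Brio) > …
Ember holds slot 4 → pays next bid $2.73 × 90 clicks = $245.70.

Ember pays $245.70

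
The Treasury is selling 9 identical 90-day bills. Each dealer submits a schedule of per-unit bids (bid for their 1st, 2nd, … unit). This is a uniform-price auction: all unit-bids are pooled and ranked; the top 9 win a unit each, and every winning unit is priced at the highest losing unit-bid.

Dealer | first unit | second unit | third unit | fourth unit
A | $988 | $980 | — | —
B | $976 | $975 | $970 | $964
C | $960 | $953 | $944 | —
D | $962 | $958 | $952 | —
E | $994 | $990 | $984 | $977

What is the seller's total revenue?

Total revenue: $8,676

All unit-bids, highest first — top 9: 994 (E-1), 990 (E-2), 988 (A-1), 984 (E-3), 980 (A-2), 977 (E-4), 976 (B-1), 975 (B-2), 970 (B-3)
The (k+1)-th unit-bid is $964.
Allocation: A 2, B 3, E 4. Every unit priced at $964.
Revenue = 9 × 964 = $8,676.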